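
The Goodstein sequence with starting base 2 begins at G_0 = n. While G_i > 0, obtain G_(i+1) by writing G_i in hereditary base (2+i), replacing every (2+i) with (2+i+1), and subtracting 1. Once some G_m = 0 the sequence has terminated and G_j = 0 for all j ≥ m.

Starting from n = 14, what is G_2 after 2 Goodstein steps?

base 2: 14 = 2^(2 + 1) + 2^2 + 2; at 3: 3^(3 + 1) + 3^3 + 3 = 111; next = 110
base 3: 110 = 3^(3 + 1) + 3^3 + 2; at 4: 4^(4 + 1) + 4^4 + 2 = 1282; next = 1281

1281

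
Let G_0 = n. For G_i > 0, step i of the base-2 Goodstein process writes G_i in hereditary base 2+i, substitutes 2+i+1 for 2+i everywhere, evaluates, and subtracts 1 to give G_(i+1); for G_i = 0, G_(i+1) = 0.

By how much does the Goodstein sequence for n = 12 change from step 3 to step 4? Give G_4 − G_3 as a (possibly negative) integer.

[0] 12 ≡ 2^(2 + 1) + 2^2 (base 2). Lift 3: 108. −1: 107.
[1] 107 ≡ 3^(3 + 1) + 2·3^2 + 2·3 + 2 (base 3). Lift 4: 1066. −1: 1065.
[2] 1065 ≡ 4^(4 + 1) + 2·4^2 + 2·4 + 1 (base 4). Lift 5: 15686. −1: 15685.
[3] 15685 ≡ 5^(5 + 1) + 2·5^2 + 2·5 (base 5). Lift 6: 280020. −1: 280019.

264334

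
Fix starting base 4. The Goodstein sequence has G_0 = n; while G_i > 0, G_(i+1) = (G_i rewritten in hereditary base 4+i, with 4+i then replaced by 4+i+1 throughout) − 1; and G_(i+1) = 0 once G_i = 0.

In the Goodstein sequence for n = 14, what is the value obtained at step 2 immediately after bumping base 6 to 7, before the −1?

21

G_0=14  [base 4] 3·4 + 2  →[4↦5]→  3·5 + 2 = 17  −1 ⇒ G_1=16
G_1=16  [base 5] 3·5 + 1  →[5↦6]→  3·6 + 1 = 19  −1 ⇒ G_2=18
G_2=18  [base 6] 3·6  →[6↦7]→  3·7 = 21  −1 ⇒ G_3=20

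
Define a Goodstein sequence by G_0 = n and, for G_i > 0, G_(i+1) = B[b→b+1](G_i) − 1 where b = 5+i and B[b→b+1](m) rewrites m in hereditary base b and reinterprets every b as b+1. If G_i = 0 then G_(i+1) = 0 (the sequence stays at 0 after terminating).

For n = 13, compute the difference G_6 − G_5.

G_0=13  [base 5] 2·5 + 3  →[5↦6]→  2·6 + 3 = 15  −1 ⇒ G_1=14
G_1=14  [base 6] 2·6 + 2  →[6↦7]→  2·7 + 2 = 16  −1 ⇒ G_2=15
G_2=15  [base 7] 2·7 + 1  →[7↦8]→  2·8 + 1 = 17  −1 ⇒ G_3=16
G_3=16  [base 8] 2·8  →[8↦9]→  2·9 = 18  −1 ⇒ G_4=17
G_4=17  [base 9] 9 + 8  →[9↦10]→  10 + 8 = 18  −1 ⇒ G_5=17
G_5=17  [base 10] 10 + 7  →[10↦11]→  11 + 7 = 18  −1 ⇒ G_6=17

0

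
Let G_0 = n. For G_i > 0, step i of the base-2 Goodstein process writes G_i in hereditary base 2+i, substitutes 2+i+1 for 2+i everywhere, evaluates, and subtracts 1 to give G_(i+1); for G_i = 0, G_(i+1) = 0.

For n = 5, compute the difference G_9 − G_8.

1057

G_0 = 5. HB_2(5) = 2^2 + 1. Bump = 28. G_1 = 27.
G_1 = 27. HB_3(27) = 3^3. Bump = 256. G_2 = 255.
G_2 = 255. HB_4(255) = 3·4^3 + 3·4^2 + 3·4 + 3. Bump = 468. G_3 = 467.
G_3 = 467. HB_5(467) = 3·5^3 + 3·5^2 + 3·5 + 2. Bump = 776. G_4 = 775.
G_4 = 775. HB_6(775) = 3·6^3 + 3·6^2 + 3·6 + 1. Bump = 1198. G_5 = 1197.
G_5 = 1197. HB_7(1197) = 3·7^3 + 3·7^2 + 3·7. Bump = 1752. G_6 = 1751.
G_6 = 1751. HB_8(1751) = 3·8^3 + 3·8^2 + 2·8 + 7. Bump = 2455. G_7 = 2454.
G_7 = 2454. HB_9(2454) = 3·9^3 + 3·9^2 + 2·9 + 6. Bump = 3326. G_8 = 3325.
G_8 = 3325. HB_10(3325) = 3·10^3 + 3·10^2 + 2·10 + 5. Bump = 4383. G_9 = 4382.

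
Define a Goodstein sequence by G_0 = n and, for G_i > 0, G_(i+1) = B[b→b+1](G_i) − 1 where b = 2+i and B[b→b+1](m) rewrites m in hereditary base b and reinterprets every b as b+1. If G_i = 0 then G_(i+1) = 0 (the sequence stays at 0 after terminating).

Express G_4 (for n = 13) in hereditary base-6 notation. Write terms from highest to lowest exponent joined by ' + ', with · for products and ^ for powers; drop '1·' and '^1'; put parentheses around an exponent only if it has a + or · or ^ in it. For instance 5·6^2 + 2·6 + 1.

[0] 13 ≡ 2^(2 + 1) + 2^2 + 1 (base 2). Lift 3: 109. −1: 108.
[1] 108 ≡ 3^(3 + 1) + 3^3 (base 3). Lift 4: 1280. −1: 1279.
[2] 1279 ≡ 4^(4 + 1) + 3·4^3 + 3·4^2 + 3·4 + 3 (base 4). Lift 5: 16093. −1: 16092.
[3] 16092 ≡ 5^(5 + 1) + 3·5^3 + 3·5^2 + 3·5 + 2 (base 5). Lift 6: 280712. −1: 280711.

6^(6 + 1) + 3·6^3 + 3·6^2 + 3·6 + 1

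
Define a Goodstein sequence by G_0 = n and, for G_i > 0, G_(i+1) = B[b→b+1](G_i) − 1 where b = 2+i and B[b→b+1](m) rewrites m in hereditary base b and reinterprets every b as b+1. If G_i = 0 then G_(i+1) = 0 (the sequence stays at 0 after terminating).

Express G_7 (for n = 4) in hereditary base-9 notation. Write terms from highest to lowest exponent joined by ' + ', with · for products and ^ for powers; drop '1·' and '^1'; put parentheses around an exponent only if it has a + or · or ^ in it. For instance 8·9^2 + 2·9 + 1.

[0] 4 ≡ 2^2 (base 2). Lift 3: 27. −1: 26.
[1] 26 ≡ 2·3^2 + 2·3 + 2 (base 3). Lift 4: 42. −1: 41.
[2] 41 ≡ 2·4^2 + 2·4 + 1 (base 4). Lift 5: 61. −1: 60.
[3] 60 ≡ 2·5^2 + 2·5 (base 5). Lift 6: 84. −1: 83.
[4] 83 ≡ 2·6^2 + 6 + 5 (base 6). Lift 7: 110. −1: 109.
[5] 109 ≡ 2·7^2 + 7 + 4 (base 7). Lift 8: 140. −1: 139.
[6] 139 ≡ 2·8^2 + 8 + 3 (base 8). Lift 9: 174. −1: 173.

2·9^2 + 9 + 2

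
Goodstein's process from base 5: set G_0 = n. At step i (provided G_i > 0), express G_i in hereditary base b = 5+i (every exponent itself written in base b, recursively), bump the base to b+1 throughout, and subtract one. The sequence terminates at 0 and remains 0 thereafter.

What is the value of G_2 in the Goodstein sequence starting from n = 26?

48

(0) 26|_5 = 5^2 + 1 ↦ 6^2 + 1|_6 = 37 ⇒ 36
(1) 36|_6 = 6^2 ↦ 7^2|_7 = 49 ⇒ 48
(2) 48|_7 = 6·7 + 6 ↦ 6·8 + 6|_8 = 54 ⇒ 53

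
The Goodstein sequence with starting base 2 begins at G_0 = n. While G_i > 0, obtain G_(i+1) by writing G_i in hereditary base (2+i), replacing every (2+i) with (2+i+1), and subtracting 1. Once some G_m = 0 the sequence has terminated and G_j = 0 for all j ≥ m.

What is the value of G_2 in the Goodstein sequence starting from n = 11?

(0) 11|_2 = 2^(2 + 1) + 2 + 1 ↦ 3^(3 + 1) + 3 + 1|_3 = 85 ⇒ 84
(1) 84|_3 = 3^(3 + 1) + 3 ↦ 4^(4 + 1) + 4|_4 = 1028 ⇒ 1027

1027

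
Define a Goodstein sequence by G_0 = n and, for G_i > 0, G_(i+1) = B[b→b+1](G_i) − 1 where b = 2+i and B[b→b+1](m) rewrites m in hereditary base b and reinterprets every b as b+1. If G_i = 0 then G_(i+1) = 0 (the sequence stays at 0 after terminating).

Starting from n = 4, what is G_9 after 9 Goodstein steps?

253

[0] 4 ≡ 2^2 (base 2). Lift 3: 27. −1: 26.
[1] 26 ≡ 2·3^2 + 2·3 + 2 (base 3). Lift 4: 42. −1: 41.
[2] 41 ≡ 2·4^2 + 2·4 + 1 (base 4). Lift 5: 61. −1: 60.
[3] 60 ≡ 2·5^2 + 2·5 (base 5). Lift 6: 84. −1: 83.
[4] 83 ≡ 2·6^2 + 6 + 5 (base 6). Lift 7: 110. −1: 109.
[5] 109 ≡ 2·7^2 + 7 + 4 (base 7). Lift 8: 140. −1: 139.
[6] 139 ≡ 2·8^2 + 8 + 3 (base 8). Lift 9: 174. −1: 173.
[7] 173 ≡ 2·9^2 + 9 + 2 (base 9). Lift 10: 212. −1: 211.
[8] 211 ≡ 2·10^2 + 10 + 1 (base 10). Lift 11: 254. −1: 253.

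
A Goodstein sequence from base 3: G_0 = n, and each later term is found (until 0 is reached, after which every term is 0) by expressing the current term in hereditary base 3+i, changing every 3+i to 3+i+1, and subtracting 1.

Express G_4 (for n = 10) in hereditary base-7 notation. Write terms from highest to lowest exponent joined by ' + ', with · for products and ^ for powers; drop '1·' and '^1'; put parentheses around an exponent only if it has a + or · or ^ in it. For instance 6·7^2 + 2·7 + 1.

base 3: 10 = 3^2 + 1; at 4: 4^2 + 1 = 17; next = 16
base 4: 16 = 4^2; at 5: 5^2 = 25; next = 24
base 5: 24 = 4·5 + 4; at 6: 4·6 + 4 = 28; next = 27
base 6: 27 = 4·6 + 3; at 7: 4·7 + 3 = 31; next = 30
base 7: 30 = 4·7 + 2; at 8: 4·8 + 2 = 34; next = 33

4·7 + 2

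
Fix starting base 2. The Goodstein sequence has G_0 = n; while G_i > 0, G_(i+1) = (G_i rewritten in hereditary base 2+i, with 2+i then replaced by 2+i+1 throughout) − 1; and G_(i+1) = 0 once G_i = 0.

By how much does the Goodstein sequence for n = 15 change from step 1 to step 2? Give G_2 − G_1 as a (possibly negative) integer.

1172

(0) 15|_2 = 2^(2 + 1) + 2^2 + 2 + 1 ↦ 3^(3 + 1) + 3^3 + 3 + 1|_3 = 112 ⇒ 111
(1) 111|_3 = 3^(3 + 1) + 3^3 + 3 ↦ 4^(4 + 1) + 4^4 + 4|_4 = 1284 ⇒ 1283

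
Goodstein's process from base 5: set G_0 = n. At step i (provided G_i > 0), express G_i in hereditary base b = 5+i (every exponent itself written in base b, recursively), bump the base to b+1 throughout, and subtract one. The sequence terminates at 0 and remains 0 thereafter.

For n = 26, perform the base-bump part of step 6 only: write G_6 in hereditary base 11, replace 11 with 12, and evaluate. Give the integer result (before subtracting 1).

74

i=0: 26 = 5^2 + 1 (b=5); 5→6: 6^2 + 1 = 37; 37−1 = 36
i=1: 36 = 6^2 (b=6); 6→7: 7^2 = 49; 49−1 = 48
i=2: 48 = 6·7 + 6 (b=7); 7→8: 6·8 + 6 = 54; 54−1 = 53
i=3: 53 = 6·8 + 5 (b=8); 8→9: 6·9 + 5 = 59; 59−1 = 58
i=4: 58 = 6·9 + 4 (b=9); 9→10: 6·10 + 4 = 64; 64−1 = 63
i=5: 63 = 6·10 + 3 (b=10); 10→11: 6·11 + 3 = 69; 69−1 = 68
i=6: 68 = 6·11 + 2 (b=11); 11→12: 6·12 + 2 = 74; 74−1 = 73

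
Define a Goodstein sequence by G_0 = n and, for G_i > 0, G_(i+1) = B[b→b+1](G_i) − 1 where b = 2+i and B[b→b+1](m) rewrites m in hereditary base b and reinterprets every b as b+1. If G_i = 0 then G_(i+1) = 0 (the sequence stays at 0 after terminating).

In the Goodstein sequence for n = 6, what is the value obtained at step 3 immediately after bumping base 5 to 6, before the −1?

G_0=6  [base 2] 2^2 + 2  →[2↦3]→  3^3 + 3 = 30  −1 ⇒ G_1=29
G_1=29  [base 3] 3^3 + 2  →[3↦4]→  4^4 + 2 = 258  −1 ⇒ G_2=257
G_2=257  [base 4] 4^4 + 1  →[4↦5]→  5^5 + 1 = 3126  −1 ⇒ G_3=3125
G_3=3125  [base 5] 5^5  →[5↦6]→  6^6 = 46656  −1 ⇒ G_4=46655

46656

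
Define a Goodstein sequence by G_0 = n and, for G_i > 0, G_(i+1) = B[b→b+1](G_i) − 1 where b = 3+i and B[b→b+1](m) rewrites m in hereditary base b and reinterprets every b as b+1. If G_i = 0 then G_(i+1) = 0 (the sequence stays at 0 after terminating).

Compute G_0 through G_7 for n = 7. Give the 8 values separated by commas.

7, 8, 9, 9, 9, 9, 9, 9

G_0=7  [base 3] 2·3 + 1  →[3↦4]→  2·4 + 1 = 9  −1 ⇒ G_1=8
G_1=8  [base 4] 2·4  →[4↦5]→  2·5 = 10  −1 ⇒ G_2=9
G_2=9  [base 5] 5 + 4  →[5↦6]→  6 + 4 = 10  −1 ⇒ G_3=9
G_3=9  [base 6] 6 + 3  →[6↦7]→  7 + 3 = 10  −1 ⇒ G_4=9
G_4=9  [base 7] 7 + 2  →[7↦8]→  8 + 2 = 10  −1 ⇒ G_5=9
G_5=9  [base 8] 8 + 1  →[8↦9]→  9 + 1 = 10  −1 ⇒ G_6=9
G_6=9  [base 9] 9  →[9↦10]→  10 = 10  −1 ⇒ G_7=9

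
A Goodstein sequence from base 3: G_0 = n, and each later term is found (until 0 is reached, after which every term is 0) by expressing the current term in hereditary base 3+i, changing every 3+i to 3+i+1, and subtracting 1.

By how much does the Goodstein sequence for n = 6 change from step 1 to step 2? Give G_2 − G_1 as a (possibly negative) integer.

i=0: 6 = 2·3 (b=3); 3→4: 2·4 = 8; 8−1 = 7
i=1: 7 = 4 + 3 (b=4); 4→5: 5 + 3 = 8; 8−1 = 7

0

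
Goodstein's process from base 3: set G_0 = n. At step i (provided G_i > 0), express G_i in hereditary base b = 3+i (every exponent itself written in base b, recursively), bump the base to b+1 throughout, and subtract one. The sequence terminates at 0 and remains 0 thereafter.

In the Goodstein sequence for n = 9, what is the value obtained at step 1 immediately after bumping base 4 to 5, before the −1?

9 —HB3→ 3^2 —bump→ 4^2 = 16 —(−1)→ 15
15 —HB4→ 3·4 + 3 —bump→ 3·5 + 3 = 18 —(−1)→ 17

18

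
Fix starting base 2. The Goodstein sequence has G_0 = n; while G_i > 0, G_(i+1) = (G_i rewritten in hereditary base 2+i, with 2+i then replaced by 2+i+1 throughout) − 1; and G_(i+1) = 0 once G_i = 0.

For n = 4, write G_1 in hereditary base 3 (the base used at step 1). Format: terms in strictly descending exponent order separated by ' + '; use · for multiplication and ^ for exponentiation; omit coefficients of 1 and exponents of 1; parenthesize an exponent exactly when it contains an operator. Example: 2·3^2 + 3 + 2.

2·3^2 + 2·3 + 2

i=0: 4 = 2^2 (b=2); 2→3: 3^3 = 27; 27−1 = 26
i=1: 26 = 2·3^2 + 2·3 + 2 (b=3); 3→4: 2·4^2 + 2·4 + 2 = 42; 42−1 = 41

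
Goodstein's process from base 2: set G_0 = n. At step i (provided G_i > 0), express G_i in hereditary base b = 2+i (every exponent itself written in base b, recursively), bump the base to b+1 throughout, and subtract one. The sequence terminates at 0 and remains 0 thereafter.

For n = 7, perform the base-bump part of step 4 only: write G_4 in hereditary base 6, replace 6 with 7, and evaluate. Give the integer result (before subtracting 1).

G_0=7  [base 2] 2^2 + 2 + 1  →[2↦3]→  3^3 + 3 + 1 = 31  −1 ⇒ G_1=30
G_1=30  [base 3] 3^3 + 3  →[3↦4]→  4^4 + 4 = 260  −1 ⇒ G_2=259
G_2=259  [base 4] 4^4 + 3  →[4↦5]→  5^5 + 3 = 3128  −1 ⇒ G_3=3127
G_3=3127  [base 5] 5^5 + 2  →[5↦6]→  6^6 + 2 = 46658  −1 ⇒ G_4=46657
G_4=46657  [base 6] 6^6 + 1  →[6↦7]→  7^7 + 1 = 823544  −1 ⇒ G_5=823543

823544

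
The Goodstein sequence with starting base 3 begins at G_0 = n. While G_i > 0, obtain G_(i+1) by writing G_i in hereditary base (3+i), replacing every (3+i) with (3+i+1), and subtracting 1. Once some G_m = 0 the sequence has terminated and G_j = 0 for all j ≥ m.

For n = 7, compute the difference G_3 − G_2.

0

(0) 7|_3 = 2·3 + 1 ↦ 2·4 + 1|_4 = 9 ⇒ 8
(1) 8|_4 = 2·4 ↦ 2·5|_5 = 10 ⇒ 9
(2) 9|_5 = 5 + 4 ↦ 6 + 4|_6 = 10 ⇒ 9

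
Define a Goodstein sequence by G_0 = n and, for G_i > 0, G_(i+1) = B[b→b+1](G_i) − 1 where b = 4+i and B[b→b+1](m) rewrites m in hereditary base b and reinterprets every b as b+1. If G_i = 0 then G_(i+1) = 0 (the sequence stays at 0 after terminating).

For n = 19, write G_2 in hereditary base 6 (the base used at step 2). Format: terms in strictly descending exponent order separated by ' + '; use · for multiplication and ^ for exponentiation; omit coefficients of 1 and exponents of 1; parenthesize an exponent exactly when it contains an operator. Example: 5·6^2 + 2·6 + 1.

6^2 + 1

G_0=19  [base 4] 4^2 + 3  →[4↦5]→  5^2 + 3 = 28  −1 ⇒ G_1=27
G_1=27  [base 5] 5^2 + 2  →[5↦6]→  6^2 + 2 = 38  −1 ⇒ G_2=37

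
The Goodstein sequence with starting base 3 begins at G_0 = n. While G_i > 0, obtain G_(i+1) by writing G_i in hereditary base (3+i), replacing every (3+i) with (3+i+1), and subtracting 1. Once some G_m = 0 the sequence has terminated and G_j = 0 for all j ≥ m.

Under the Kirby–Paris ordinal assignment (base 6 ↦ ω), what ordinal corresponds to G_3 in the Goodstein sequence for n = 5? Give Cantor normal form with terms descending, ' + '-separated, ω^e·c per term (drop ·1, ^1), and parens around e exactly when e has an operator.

5 —HB3→ 3 + 2 —bump→ 4 + 2 = 6 —(−1)→ 5
5 —HB4→ 4 + 1 —bump→ 5 + 1 = 6 —(−1)→ 5
5 —HB5→ 5 —bump→ 6 = 6 —(−1)→ 5
5 —HB6→ 5 —bump→ 5 = 5 —(−1)→ 4

5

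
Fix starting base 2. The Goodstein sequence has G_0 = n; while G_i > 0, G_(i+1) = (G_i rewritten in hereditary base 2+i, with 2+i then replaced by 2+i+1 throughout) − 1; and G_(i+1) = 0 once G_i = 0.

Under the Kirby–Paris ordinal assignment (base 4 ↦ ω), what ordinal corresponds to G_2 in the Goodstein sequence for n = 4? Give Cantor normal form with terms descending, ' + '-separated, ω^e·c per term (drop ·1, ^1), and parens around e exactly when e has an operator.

G_0=4  [base 2] 2^2  →[2↦3]→  3^3 = 27  −1 ⇒ G_1=26
G_1=26  [base 3] 2·3^2 + 2·3 + 2  →[3↦4]→  2·4^2 + 2·4 + 2 = 42  −1 ⇒ G_2=41
G_2=41  [base 4] 2·4^2 + 2·4 + 1  →[4↦5]→  2·5^2 + 2·5 + 1 = 61  −1 ⇒ G_3=60

ω^2·2 + ω·2 + 1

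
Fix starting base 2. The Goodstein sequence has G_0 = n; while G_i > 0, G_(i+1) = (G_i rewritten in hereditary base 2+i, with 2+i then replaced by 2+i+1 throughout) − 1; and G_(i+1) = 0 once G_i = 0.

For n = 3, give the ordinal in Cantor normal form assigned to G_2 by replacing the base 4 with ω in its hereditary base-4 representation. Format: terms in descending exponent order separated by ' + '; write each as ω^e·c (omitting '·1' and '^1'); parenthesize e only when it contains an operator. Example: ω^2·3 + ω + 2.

3

(0) 3|_2 = 2 + 1 ↦ 3 + 1|_3 = 4 ⇒ 3
(1) 3|_3 = 3 ↦ 4|_4 = 4 ⇒ 3
(2) 3|_4 = 3 ↦ 3|_5 = 3 ⇒ 2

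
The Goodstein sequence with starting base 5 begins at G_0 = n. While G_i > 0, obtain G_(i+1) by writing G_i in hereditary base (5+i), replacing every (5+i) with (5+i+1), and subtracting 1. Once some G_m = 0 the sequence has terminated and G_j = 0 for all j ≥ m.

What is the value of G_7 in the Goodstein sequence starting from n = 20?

G_0 = 20. HB_5(20) = 4·5. Bump = 24. G_1 = 23.
G_1 = 23. HB_6(23) = 3·6 + 5. Bump = 26. G_2 = 25.
G_2 = 25. HB_7(25) = 3·7 + 4. Bump = 28. G_3 = 27.
G_3 = 27. HB_8(27) = 3·8 + 3. Bump = 30. G_4 = 29.
G_4 = 29. HB_9(29) = 3·9 + 2. Bump = 32. G_5 = 31.
G_5 = 31. HB_10(31) = 3·10 + 1. Bump = 34. G_6 = 33.
G_6 = 33. HB_11(33) = 3·11. Bump = 36. G_7 = 35.

35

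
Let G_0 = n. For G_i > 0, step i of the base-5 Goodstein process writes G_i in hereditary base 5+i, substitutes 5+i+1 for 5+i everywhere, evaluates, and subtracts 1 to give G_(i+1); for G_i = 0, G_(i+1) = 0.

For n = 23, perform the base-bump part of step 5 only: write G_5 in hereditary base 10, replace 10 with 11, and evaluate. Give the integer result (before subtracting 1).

40

23 —HB5→ 4·5 + 3 —bump→ 4·6 + 3 = 27 —(−1)→ 26
26 —HB6→ 4·6 + 2 —bump→ 4·7 + 2 = 30 —(−1)→ 29
29 —HB7→ 4·7 + 1 —bump→ 4·8 + 1 = 33 —(−1)→ 32
32 —HB8→ 4·8 —bump→ 4·9 = 36 —(−1)→ 35
35 —HB9→ 3·9 + 8 —bump→ 3·10 + 8 = 38 —(−1)→ 37
37 —HB10→ 3·10 + 7 —bump→ 3·11 + 7 = 40 —(−1)→ 39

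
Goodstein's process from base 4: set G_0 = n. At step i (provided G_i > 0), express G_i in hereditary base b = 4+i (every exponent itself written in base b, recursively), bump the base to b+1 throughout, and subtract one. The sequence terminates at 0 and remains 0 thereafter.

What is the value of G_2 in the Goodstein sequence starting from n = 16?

27

G_0=16  [base 4] 4^2  →[4↦5]→  5^2 = 25  −1 ⇒ G_1=24
G_1=24  [base 5] 4·5 + 4  →[5↦6]→  4·6 + 4 = 28  −1 ⇒ G_2=27
G_2=27  [base 6] 4·6 + 3  →[6↦7]→  4·7 + 3 = 31  −1 ⇒ G_3=30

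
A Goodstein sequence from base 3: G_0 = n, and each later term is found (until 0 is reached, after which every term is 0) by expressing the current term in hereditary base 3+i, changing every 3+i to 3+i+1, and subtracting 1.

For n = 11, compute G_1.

17

11 —HB3→ 3^2 + 2 —bump→ 4^2 + 2 = 18 —(−1)→ 17
17 —HB4→ 4^2 + 1 —bump→ 5^2 + 1 = 26 —(−1)→ 25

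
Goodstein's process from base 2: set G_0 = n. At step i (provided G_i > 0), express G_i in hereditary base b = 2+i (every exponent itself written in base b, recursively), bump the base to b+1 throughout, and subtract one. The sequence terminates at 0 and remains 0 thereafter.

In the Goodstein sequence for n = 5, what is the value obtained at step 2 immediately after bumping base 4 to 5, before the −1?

468

G_0 = 5. HB_2(5) = 2^2 + 1. Bump = 28. G_1 = 27.
G_1 = 27. HB_3(27) = 3^3. Bump = 256. G_2 = 255.
G_2 = 255. HB_4(255) = 3·4^3 + 3·4^2 + 3·4 + 3. Bump = 468. G_3 = 467.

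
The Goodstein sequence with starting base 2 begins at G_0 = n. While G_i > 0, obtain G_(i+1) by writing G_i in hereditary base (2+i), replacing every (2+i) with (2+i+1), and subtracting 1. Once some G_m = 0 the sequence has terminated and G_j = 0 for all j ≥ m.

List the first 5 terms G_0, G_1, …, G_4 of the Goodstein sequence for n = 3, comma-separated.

step 0: 3 = 2 + 1; sub 3 for 2: 3 + 1; = 4; G_1 = 4−1 = 3
step 1: 3 = 3; sub 4 for 3: 4; = 4; G_2 = 4−1 = 3
step 2: 3 = 3; sub 5 for 4: 3; = 3; G_3 = 3−1 = 2
step 3: 2 = 2; sub 6 for 5: 2; = 2; G_4 = 2−1 = 1

3, 3, 3, 2, 1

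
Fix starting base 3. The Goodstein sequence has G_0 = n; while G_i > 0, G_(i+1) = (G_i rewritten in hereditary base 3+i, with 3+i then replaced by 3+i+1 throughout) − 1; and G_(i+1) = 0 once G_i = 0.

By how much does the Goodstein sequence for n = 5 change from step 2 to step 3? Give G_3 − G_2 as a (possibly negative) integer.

0

(0) 5|_3 = 3 + 2 ↦ 4 + 2|_4 = 6 ⇒ 5
(1) 5|_4 = 4 + 1 ↦ 5 + 1|_5 = 6 ⇒ 5
(2) 5|_5 = 5 ↦ 6|_6 = 6 ⇒ 5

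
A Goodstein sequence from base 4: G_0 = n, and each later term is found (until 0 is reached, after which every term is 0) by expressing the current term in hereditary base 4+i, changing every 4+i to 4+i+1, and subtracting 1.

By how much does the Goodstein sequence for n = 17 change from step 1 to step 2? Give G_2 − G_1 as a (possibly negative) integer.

step 0: 17 = 4^2 + 1; sub 5 for 4: 5^2 + 1; = 26; G_1 = 26−1 = 25
step 1: 25 = 5^2; sub 6 for 5: 6^2; = 36; G_2 = 36−1 = 35

10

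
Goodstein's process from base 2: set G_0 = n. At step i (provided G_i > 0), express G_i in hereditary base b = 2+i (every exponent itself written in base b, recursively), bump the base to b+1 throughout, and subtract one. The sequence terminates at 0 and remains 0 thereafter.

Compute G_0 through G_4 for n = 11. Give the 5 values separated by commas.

11, 84, 1027, 15627, 279937

[0] 11 ≡ 2^(2 + 1) + 2 + 1 (base 2). Lift 3: 85. −1: 84.
[1] 84 ≡ 3^(3 + 1) + 3 (base 3). Lift 4: 1028. −1: 1027.
[2] 1027 ≡ 4^(4 + 1) + 3 (base 4). Lift 5: 15628. −1: 15627.
[3] 15627 ≡ 5^(5 + 1) + 2 (base 5). Lift 6: 279938. −1: 279937.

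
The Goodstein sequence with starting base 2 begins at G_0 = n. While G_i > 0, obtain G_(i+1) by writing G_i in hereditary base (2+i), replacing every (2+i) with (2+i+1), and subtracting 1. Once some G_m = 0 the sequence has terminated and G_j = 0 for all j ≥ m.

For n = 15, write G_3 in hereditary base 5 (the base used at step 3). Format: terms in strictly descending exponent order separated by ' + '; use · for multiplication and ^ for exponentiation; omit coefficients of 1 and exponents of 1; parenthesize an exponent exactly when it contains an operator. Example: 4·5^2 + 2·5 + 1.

5^(5 + 1) + 5^5 + 2

i=0: 15 = 2^(2 + 1) + 2^2 + 2 + 1 (b=2); 2→3: 3^(3 + 1) + 3^3 + 3 + 1 = 112; 112−1 = 111
i=1: 111 = 3^(3 + 1) + 3^3 + 3 (b=3); 3→4: 4^(4 + 1) + 4^4 + 4 = 1284; 1284−1 = 1283
i=2: 1283 = 4^(4 + 1) + 4^4 + 3 (b=4); 4→5: 5^(5 + 1) + 5^5 + 3 = 18753; 18753−1 = 18752
i=3: 18752 = 5^(5 + 1) + 5^5 + 2 (b=5); 5→6: 6^(6 + 1) + 6^6 + 2 = 326594; 326594−1 = 326593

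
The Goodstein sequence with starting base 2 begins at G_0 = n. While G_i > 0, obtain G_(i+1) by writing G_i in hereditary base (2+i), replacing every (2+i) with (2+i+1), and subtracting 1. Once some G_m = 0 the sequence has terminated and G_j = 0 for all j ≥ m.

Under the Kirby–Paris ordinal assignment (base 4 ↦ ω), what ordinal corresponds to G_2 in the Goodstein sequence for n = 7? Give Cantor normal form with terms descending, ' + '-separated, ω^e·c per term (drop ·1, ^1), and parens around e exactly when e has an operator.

ω^ω + 3

G_0=7  [base 2] 2^2 + 2 + 1  →[2↦3]→  3^3 + 3 + 1 = 31  −1 ⇒ G_1=30
G_1=30  [base 3] 3^3 + 3  →[3↦4]→  4^4 + 4 = 260  −1 ⇒ G_2=259
G_2=259  [base 4] 4^4 + 3  →[4↦5]→  5^5 + 3 = 3128  −1 ⇒ G_3=3127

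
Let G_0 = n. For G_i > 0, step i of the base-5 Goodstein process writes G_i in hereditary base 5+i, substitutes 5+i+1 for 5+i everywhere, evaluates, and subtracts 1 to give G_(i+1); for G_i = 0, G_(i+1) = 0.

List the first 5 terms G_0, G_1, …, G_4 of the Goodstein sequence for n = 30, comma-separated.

30, 41, 53, 67, 83

step 0: 30 = 5^2 + 5; sub 6 for 5: 6^2 + 6; = 42; G_1 = 42−1 = 41
step 1: 41 = 6^2 + 5; sub 7 for 6: 7^2 + 5; = 54; G_2 = 54−1 = 53
step 2: 53 = 7^2 + 4; sub 8 for 7: 8^2 + 4; = 68; G_3 = 68−1 = 67
step 3: 67 = 8^2 + 3; sub 9 for 8: 9^2 + 3; = 84; G_4 = 84−1 = 83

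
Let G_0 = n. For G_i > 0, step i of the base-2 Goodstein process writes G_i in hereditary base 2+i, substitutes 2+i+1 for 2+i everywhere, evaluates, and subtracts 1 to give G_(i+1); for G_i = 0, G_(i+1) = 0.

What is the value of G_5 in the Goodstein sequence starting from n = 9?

(0) 9|_2 = 2^(2 + 1) + 1 ↦ 3^(3 + 1) + 1|_3 = 82 ⇒ 81
(1) 81|_3 = 3^(3 + 1) ↦ 4^(4 + 1)|_4 = 1024 ⇒ 1023
(2) 1023|_4 = 3·4^4 + 3·4^3 + 3·4^2 + 3·4 + 3 ↦ 3·5^5 + 3·5^3 + 3·5^2 + 3·5 + 3|_5 = 9843 ⇒ 9842
(3) 9842|_5 = 3·5^5 + 3·5^3 + 3·5^2 + 3·5 + 2 ↦ 3·6^6 + 3·6^3 + 3·6^2 + 3·6 + 2|_6 = 140744 ⇒ 140743
(4) 140743|_6 = 3·6^6 + 3·6^3 + 3·6^2 + 3·6 + 1 ↦ 3·7^7 + 3·7^3 + 3·7^2 + 3·7 + 1|_7 = 2471827 ⇒ 2471826
(5) 2471826|_7 = 3·7^7 + 3·7^3 + 3·7^2 + 3·7 ↦ 3·8^8 + 3·8^3 + 3·8^2 + 3·8|_8 = 50333400 ⇒ 50333399

2471826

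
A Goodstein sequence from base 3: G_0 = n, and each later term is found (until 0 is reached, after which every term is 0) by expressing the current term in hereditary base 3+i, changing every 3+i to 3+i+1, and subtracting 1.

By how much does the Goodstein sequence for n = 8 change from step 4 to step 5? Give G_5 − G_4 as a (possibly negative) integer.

i=0: 8 = 2·3 + 2 (b=3); 3→4: 2·4 + 2 = 10; 10−1 = 9
i=1: 9 = 2·4 + 1 (b=4); 4→5: 2·5 + 1 = 11; 11−1 = 10
i=2: 10 = 2·5 (b=5); 5→6: 2·6 = 12; 12−1 = 11
i=3: 11 = 6 + 5 (b=6); 6→7: 7 + 5 = 12; 12−1 = 11
i=4: 11 = 7 + 4 (b=7); 7→8: 8 + 4 = 12; 12−1 = 11

0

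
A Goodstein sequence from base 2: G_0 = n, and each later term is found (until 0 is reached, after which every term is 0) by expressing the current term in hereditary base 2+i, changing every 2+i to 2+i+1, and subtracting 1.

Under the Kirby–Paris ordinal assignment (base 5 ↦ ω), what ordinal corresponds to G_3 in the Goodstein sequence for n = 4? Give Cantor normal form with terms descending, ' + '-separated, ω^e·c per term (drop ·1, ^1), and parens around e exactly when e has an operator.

ω^2·2 + ω·2

base 2: 4 = 2^2; at 3: 3^3 = 27; next = 26
base 3: 26 = 2·3^2 + 2·3 + 2; at 4: 2·4^2 + 2·4 + 2 = 42; next = 41
base 4: 41 = 2·4^2 + 2·4 + 1; at 5: 2·5^2 + 2·5 + 1 = 61; next = 60
base 5: 60 = 2·5^2 + 2·5; at 6: 2·6^2 + 2·6 = 84; next = 83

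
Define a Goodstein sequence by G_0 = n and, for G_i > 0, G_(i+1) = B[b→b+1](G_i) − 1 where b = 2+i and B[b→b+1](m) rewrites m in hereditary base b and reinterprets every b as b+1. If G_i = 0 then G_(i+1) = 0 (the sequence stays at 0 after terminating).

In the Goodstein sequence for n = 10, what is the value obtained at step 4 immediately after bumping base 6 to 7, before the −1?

10 —HB2→ 2^(2 + 1) + 2 —bump→ 3^(3 + 1) + 3 = 84 —(−1)→ 83
83 —HB3→ 3^(3 + 1) + 2 —bump→ 4^(4 + 1) + 2 = 1026 —(−1)→ 1025
1025 —HB4→ 4^(4 + 1) + 1 —bump→ 5^(5 + 1) + 1 = 15626 —(−1)→ 15625
15625 —HB5→ 5^(5 + 1) —bump→ 6^(6 + 1) = 279936 —(−1)→ 279935
279935 —HB6→ 5·6^6 + 5·6^5 + 5·6^4 + 5·6^3 + 5·6^2 + 5·6 + 5 —bump→ 5·7^7 + 5·7^5 + 5·7^4 + 5·7^3 + 5·7^2 + 5·7 + 5 = 4215755 —(−1)→ 4215754

4215755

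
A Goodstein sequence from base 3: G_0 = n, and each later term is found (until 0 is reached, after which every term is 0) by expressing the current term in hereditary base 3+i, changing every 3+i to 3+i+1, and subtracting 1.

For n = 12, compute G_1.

19

12 —HB3→ 3^2 + 3 —bump→ 4^2 + 4 = 20 —(−1)→ 19
19 —HB4→ 4^2 + 3 —bump→ 5^2 + 3 = 28 —(−1)→ 27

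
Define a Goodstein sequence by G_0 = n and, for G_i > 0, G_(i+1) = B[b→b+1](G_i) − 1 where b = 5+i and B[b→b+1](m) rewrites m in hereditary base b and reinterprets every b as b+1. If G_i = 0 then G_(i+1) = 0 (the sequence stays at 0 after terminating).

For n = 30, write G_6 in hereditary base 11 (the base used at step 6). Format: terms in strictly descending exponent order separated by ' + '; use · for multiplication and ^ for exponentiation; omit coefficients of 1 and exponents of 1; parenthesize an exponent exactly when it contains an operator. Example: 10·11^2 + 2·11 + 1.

11^2

30 —HB5→ 5^2 + 5 —bump→ 6^2 + 6 = 42 —(−1)→ 41
41 —HB6→ 6^2 + 5 —bump→ 7^2 + 5 = 54 —(−1)→ 53
53 —HB7→ 7^2 + 4 —bump→ 8^2 + 4 = 68 —(−1)→ 67
67 —HB8→ 8^2 + 3 —bump→ 9^2 + 3 = 84 —(−1)→ 83
83 —HB9→ 9^2 + 2 —bump→ 10^2 + 2 = 102 —(−1)→ 101
101 —HB10→ 10^2 + 1 —bump→ 11^2 + 1 = 122 —(−1)→ 121
121 —HB11→ 11^2 —bump→ 12^2 = 144 —(−1)→ 143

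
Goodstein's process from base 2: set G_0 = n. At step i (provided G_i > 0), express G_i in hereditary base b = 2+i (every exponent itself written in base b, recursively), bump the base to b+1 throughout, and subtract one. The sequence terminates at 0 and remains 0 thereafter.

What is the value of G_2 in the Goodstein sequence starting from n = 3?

G_0 = 3. HB_2(3) = 2 + 1. Bump = 4. G_1 = 3.
G_1 = 3. HB_3(3) = 3. Bump = 4. G_2 = 3.
G_2 = 3. HB_4(3) = 3. Bump = 3. G_3 = 2.

3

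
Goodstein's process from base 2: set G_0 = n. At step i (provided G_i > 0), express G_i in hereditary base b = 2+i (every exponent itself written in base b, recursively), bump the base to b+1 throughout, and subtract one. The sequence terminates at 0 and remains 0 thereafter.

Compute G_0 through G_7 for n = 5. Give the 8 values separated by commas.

5 —HB2→ 2^2 + 1 —bump→ 3^3 + 1 = 28 —(−1)→ 27
27 —HB3→ 3^3 —bump→ 4^4 = 256 —(−1)→ 255
255 —HB4→ 3·4^3 + 3·4^2 + 3·4 + 3 —bump→ 3·5^3 + 3·5^2 + 3·5 + 3 = 468 —(−1)→ 467
467 —HB5→ 3·5^3 + 3·5^2 + 3·5 + 2 —bump→ 3·6^3 + 3·6^2 + 3·6 + 2 = 776 —(−1)→ 775
775 —HB6→ 3·6^3 + 3·6^2 + 3·6 + 1 —bump→ 3·7^3 + 3·7^2 + 3·7 + 1 = 1198 —(−1)→ 1197
1197 —HB7→ 3·7^3 + 3·7^2 + 3·7 —bump→ 3·8^3 + 3·8^2 + 3·8 = 1752 —(−1)→ 1751
1751 —HB8→ 3·8^3 + 3·8^2 + 2·8 + 7 —bump→ 3·9^3 + 3·9^2 + 2·9 + 7 = 2455 —(−1)→ 2454

5, 27, 255, 467, 775, 1197, 1751, 2454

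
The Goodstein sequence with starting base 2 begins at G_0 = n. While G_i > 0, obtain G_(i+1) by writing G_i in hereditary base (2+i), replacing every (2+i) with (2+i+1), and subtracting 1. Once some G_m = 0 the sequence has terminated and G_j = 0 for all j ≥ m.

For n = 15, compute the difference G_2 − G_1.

1172

[0] 15 ≡ 2^(2 + 1) + 2^2 + 2 + 1 (base 2). Lift 3: 112. −1: 111.
[1] 111 ≡ 3^(3 + 1) + 3^3 + 3 (base 3). Lift 4: 1284. −1: 1283.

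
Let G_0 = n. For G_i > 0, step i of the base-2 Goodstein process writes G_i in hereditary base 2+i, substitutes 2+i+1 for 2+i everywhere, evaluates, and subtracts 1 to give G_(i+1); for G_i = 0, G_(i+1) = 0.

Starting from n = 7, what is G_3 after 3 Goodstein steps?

(0) 7|_2 = 2^2 + 2 + 1 ↦ 3^3 + 3 + 1|_3 = 31 ⇒ 30
(1) 30|_3 = 3^3 + 3 ↦ 4^4 + 4|_4 = 260 ⇒ 259
(2) 259|_4 = 4^4 + 3 ↦ 5^5 + 3|_5 = 3128 ⇒ 3127

3127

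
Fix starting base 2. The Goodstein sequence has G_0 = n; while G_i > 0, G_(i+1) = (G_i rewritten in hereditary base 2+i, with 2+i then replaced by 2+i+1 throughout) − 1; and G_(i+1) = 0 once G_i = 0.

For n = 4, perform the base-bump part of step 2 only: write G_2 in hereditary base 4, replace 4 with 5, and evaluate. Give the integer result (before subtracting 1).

61

base 2: 4 = 2^2; at 3: 3^3 = 27; next = 26
base 3: 26 = 2·3^2 + 2·3 + 2; at 4: 2·4^2 + 2·4 + 2 = 42; next = 41
base 4: 41 = 2·4^2 + 2·4 + 1; at 5: 2·5^2 + 2·5 + 1 = 61; next = 60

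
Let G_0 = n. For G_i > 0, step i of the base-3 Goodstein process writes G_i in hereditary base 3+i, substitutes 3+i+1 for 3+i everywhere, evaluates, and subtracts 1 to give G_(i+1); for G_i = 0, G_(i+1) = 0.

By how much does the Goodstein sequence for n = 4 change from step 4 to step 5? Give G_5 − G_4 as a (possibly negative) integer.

[0] 4 ≡ 3 + 1 (base 3). Lift 4: 5. −1: 4.
[1] 4 ≡ 4 (base 4). Lift 5: 5. −1: 4.
[2] 4 ≡ 4 (base 5). Lift 6: 4. −1: 3.
[3] 3 ≡ 3 (base 6). Lift 7: 3. −1: 2.
[4] 2 ≡ 2 (base 7). Lift 8: 2. −1: 1.

-1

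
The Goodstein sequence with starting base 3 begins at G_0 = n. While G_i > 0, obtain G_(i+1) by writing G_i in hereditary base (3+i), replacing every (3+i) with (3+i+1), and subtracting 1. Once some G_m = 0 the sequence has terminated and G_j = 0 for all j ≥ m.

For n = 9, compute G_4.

21

(0) 9|_3 = 3^2 ↦ 4^2|_4 = 16 ⇒ 15
(1) 15|_4 = 3·4 + 3 ↦ 3·5 + 3|_5 = 18 ⇒ 17
(2) 17|_5 = 3·5 + 2 ↦ 3·6 + 2|_6 = 20 ⇒ 19
(3) 19|_6 = 3·6 + 1 ↦ 3·7 + 1|_7 = 22 ⇒ 21
(4) 21|_7 = 3·7 ↦ 3·8|_8 = 24 ⇒ 23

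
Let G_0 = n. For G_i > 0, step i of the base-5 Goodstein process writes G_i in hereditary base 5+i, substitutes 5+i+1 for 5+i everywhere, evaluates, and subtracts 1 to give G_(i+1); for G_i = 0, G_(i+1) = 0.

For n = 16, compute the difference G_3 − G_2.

1

step 0: 16 = 3·5 + 1; sub 6 for 5: 3·6 + 1; = 19; G_1 = 19−1 = 18
step 1: 18 = 3·6; sub 7 for 6: 3·7; = 21; G_2 = 21−1 = 20
step 2: 20 = 2·7 + 6; sub 8 for 7: 2·8 + 6; = 22; G_3 = 22−1 = 21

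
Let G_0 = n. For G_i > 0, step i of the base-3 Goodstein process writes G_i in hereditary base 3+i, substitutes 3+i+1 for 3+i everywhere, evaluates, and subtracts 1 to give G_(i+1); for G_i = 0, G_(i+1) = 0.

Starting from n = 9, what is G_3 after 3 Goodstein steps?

19

base 3: 9 = 3^2; at 4: 4^2 = 16; next = 15
base 4: 15 = 3·4 + 3; at 5: 3·5 + 3 = 18; next = 17
base 5: 17 = 3·5 + 2; at 6: 3·6 + 2 = 20; next = 19
base 6: 19 = 3·6 + 1; at 7: 3·7 + 1 = 22; next = 21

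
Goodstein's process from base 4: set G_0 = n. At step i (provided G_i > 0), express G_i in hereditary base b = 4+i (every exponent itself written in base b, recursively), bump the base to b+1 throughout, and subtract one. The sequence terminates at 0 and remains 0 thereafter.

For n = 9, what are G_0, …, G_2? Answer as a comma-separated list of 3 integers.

9, 10, 11

9 —HB4→ 2·4 + 1 —bump→ 2·5 + 1 = 11 —(−1)→ 10
10 —HB5→ 2·5 —bump→ 2·6 = 12 —(−1)→ 11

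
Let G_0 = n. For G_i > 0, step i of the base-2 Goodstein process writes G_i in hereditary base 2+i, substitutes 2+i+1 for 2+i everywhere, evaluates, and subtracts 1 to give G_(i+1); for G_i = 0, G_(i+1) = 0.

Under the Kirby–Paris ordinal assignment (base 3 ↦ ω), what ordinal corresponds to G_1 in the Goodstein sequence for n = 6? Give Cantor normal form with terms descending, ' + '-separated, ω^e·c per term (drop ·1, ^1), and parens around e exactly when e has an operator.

ω^ω + 2

G_0=6  [base 2] 2^2 + 2  →[2↦3]→  3^3 + 3 = 30  −1 ⇒ G_1=29
G_1=29  [base 3] 3^3 + 2  →[3↦4]→  4^4 + 2 = 258  −1 ⇒ G_2=257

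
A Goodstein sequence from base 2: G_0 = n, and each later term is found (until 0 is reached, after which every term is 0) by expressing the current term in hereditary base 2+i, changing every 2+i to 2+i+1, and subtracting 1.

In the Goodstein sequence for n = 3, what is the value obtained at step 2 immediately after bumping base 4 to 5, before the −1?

3

step 0: 3 = 2 + 1; sub 3 for 2: 3 + 1; = 4; G_1 = 4−1 = 3
step 1: 3 = 3; sub 4 for 3: 4; = 4; G_2 = 4−1 = 3
step 2: 3 = 3; sub 5 for 4: 3; = 3; G_3 = 3−1 = 2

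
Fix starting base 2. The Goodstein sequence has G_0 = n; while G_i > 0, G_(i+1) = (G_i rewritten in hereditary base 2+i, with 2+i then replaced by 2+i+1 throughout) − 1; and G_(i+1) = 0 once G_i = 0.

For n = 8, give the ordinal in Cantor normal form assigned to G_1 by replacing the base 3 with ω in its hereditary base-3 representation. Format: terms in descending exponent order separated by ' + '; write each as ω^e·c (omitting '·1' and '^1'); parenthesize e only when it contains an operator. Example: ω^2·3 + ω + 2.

ω^ω·2 + ω^2·2 + ω·2 + 2

[0] 8 ≡ 2^(2 + 1) (base 2). Lift 3: 81. −1: 80.
[1] 80 ≡ 2·3^3 + 2·3^2 + 2·3 + 2 (base 3). Lift 4: 554. −1: 553.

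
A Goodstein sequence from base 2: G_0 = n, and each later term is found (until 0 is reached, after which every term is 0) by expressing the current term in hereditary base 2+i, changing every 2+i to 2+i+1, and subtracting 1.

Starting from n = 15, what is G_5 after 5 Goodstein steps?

6588344

i=0: 15 = 2^(2 + 1) + 2^2 + 2 + 1 (b=2); 2→3: 3^(3 + 1) + 3^3 + 3 + 1 = 112; 112−1 = 111
i=1: 111 = 3^(3 + 1) + 3^3 + 3 (b=3); 3→4: 4^(4 + 1) + 4^4 + 4 = 1284; 1284−1 = 1283
i=2: 1283 = 4^(4 + 1) + 4^4 + 3 (b=4); 4→5: 5^(5 + 1) + 5^5 + 3 = 18753; 18753−1 = 18752
i=3: 18752 = 5^(5 + 1) + 5^5 + 2 (b=5); 5→6: 6^(6 + 1) + 6^6 + 2 = 326594; 326594−1 = 326593
i=4: 326593 = 6^(6 + 1) + 6^6 + 1 (b=6); 6→7: 7^(7 + 1) + 7^7 + 1 = 6588345; 6588345−1 = 6588344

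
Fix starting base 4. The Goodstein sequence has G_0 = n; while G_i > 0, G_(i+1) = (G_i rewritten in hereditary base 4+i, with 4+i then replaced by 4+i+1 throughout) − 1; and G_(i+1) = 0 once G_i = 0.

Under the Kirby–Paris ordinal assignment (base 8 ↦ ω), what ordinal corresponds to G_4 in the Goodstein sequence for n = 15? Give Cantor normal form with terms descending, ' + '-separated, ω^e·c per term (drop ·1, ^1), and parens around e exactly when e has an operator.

[0] 15 ≡ 3·4 + 3 (base 4). Lift 5: 18. −1: 17.
[1] 17 ≡ 3·5 + 2 (base 5). Lift 6: 20. −1: 19.
[2] 19 ≡ 3·6 + 1 (base 6). Lift 7: 22. −1: 21.
[3] 21 ≡ 3·7 (base 7). Lift 8: 24. −1: 23.

ω·2 + 7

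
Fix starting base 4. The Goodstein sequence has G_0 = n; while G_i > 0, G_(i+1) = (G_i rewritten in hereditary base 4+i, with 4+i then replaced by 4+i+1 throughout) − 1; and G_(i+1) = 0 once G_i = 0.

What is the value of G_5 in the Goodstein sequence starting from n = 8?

9

G_0 = 8. HB_4(8) = 2·4. Bump = 10. G_1 = 9.
G_1 = 9. HB_5(9) = 5 + 4. Bump = 10. G_2 = 9.
G_2 = 9. HB_6(9) = 6 + 3. Bump = 10. G_3 = 9.
G_3 = 9. HB_7(9) = 7 + 2. Bump = 10. G_4 = 9.
G_4 = 9. HB_8(9) = 8 + 1. Bump = 10. G_5 = 9.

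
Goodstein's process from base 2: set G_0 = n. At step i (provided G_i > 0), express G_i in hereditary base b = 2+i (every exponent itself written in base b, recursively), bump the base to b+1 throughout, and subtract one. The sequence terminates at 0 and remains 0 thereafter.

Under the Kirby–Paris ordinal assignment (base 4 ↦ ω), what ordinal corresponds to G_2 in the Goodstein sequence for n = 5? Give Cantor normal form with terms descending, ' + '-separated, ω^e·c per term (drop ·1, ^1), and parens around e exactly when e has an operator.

i=0: 5 = 2^2 + 1 (b=2); 2→3: 3^3 + 1 = 28; 28−1 = 27
i=1: 27 = 3^3 (b=3); 3→4: 4^4 = 256; 256−1 = 255
i=2: 255 = 3·4^3 + 3·4^2 + 3·4 + 3 (b=4); 4→5: 3·5^3 + 3·5^2 + 3·5 + 3 = 468; 468−1 = 467

ω^3·3 + ω^2·3 + ω·3 + 3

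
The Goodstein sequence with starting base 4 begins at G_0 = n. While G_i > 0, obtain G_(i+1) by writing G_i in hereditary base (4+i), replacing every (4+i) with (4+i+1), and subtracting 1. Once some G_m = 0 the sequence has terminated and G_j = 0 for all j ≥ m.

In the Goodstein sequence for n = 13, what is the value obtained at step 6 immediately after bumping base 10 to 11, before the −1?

23

i=0: 13 = 3·4 + 1 (b=4); 4→5: 3·5 + 1 = 16; 16−1 = 15
i=1: 15 = 3·5 (b=5); 5→6: 3·6 = 18; 18−1 = 17
i=2: 17 = 2·6 + 5 (b=6); 6→7: 2·7 + 5 = 19; 19−1 = 18
i=3: 18 = 2·7 + 4 (b=7); 7→8: 2·8 + 4 = 20; 20−1 = 19
i=4: 19 = 2·8 + 3 (b=8); 8→9: 2·9 + 3 = 21; 21−1 = 20
i=5: 20 = 2·9 + 2 (b=9); 9→10: 2·10 + 2 = 22; 22−1 = 21
i=6: 21 = 2·10 + 1 (b=10); 10→11: 2·11 + 1 = 23; 23−1 = 22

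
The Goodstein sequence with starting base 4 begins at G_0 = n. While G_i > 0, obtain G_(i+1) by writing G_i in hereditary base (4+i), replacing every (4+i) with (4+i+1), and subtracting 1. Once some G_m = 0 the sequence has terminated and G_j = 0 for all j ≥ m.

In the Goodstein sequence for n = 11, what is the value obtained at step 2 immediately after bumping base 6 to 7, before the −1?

(0) 11|_4 = 2·4 + 3 ↦ 2·5 + 3|_5 = 13 ⇒ 12
(1) 12|_5 = 2·5 + 2 ↦ 2·6 + 2|_6 = 14 ⇒ 13
(2) 13|_6 = 2·6 + 1 ↦ 2·7 + 1|_7 = 15 ⇒ 14

15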